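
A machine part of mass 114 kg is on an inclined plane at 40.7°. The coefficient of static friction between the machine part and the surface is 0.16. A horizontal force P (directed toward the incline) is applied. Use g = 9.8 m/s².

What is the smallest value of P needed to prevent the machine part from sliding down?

The machine part tends to slide down (tan θ > μ_s), so at the point of impending slip friction acts up-slope at its limit: f = μ_s N.
Perpendicular to the incline: N = m g cos θ + P sin θ.
Along the incline: P cos θ + μ_s N = m g sin θ, i.e. P cos θ + μ_s (m g cos θ + P sin θ) = m g sin θ.
Solving, P (cos θ + μ_s sin θ) = m g (sin θ − μ_s cos θ), so P = 1120×0.5308/0.8625 = 688 N.

P_min ≈ 688 N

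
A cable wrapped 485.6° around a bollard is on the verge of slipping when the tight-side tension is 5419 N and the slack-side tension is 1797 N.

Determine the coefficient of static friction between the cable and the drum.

μ ≈ 0.13

T₂/T₁ = e^{μβ} → μ = ln(T₂/T₁)/β.
β = 485.6° = 8.475 rad.
μ = ln(5419/1797)/8.475 = ln(3.016)/8.475 = 0.13.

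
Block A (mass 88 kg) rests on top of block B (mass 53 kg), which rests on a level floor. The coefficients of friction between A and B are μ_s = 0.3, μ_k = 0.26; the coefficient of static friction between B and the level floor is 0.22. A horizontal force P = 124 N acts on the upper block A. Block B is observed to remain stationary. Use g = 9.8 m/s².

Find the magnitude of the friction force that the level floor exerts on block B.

The normal force B exerts on A is simply A's weight, N₁ = 862.4 N.
Maximum static friction on A from B: μ_s N₁ = 0.3×862.4 = 258.7 N.
P = 124 N is within that limit, so A and B move together (both at rest); the A–B friction is simply f₁ = P = 124 N.
B experiences an equal 124 N forward from A (third law). B is in equilibrium, so the floor supplies f₂ = 124 N of static friction (limit μ_s(m_A+m_B)g = 304 N, not exceeded).

f ≈ 124 N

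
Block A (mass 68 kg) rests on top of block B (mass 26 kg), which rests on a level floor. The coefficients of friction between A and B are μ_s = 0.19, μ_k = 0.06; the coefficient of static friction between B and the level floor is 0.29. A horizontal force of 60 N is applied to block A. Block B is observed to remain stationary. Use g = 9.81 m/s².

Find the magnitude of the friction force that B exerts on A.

The normal force B exerts on A is simply A's weight, N₁ = 667.1 N.
Maximum static friction on A from B: μ_s N₁ = 0.19×667.1 = 126.7 N.
Since P = 60 N ≤ 126.7 N, A does not slip on B; friction on A equals P = 60 N.
By Newton's third law B feels 60 N forward from A. With B stationary, the floor's static friction on B balances it: f₂ = 60 N (well within μ_s(m_A+m_B)g = 267.4 N).

f ≈ 60 N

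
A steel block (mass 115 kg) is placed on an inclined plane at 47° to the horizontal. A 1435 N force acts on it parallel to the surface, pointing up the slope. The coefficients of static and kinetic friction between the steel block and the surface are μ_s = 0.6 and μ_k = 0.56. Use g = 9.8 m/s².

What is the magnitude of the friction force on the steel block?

Normal force: N = m g cos θ = 115 × 9.8 × cos 47° = 768.6 N.
For equilibrium along the incline the friction force must supply f = m g sin θ − P = 824.2 − 1435 = -610.8 N (positive meaning up-slope).
Static friction can supply at most μ_s N = 461.2 N.
Since |-610.8| > 461.2 N, static friction cannot hold it; the steel block slides up the incline and kinetic friction applies: f = μ_k N = 0.56 × 768.6 = 430 N.

f ≈ 430 N (down the incline)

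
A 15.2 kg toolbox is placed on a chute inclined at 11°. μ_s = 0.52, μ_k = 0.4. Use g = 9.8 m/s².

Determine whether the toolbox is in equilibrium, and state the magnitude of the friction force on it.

N = m g cos θ = 146 N.
Down-slope weight component: m g sin θ = 28.4 N.
μ_s N = 76 N.
28.4 ≤ 76 N, so it stays put; friction = 28.4 N.

f ≈ 28.4 N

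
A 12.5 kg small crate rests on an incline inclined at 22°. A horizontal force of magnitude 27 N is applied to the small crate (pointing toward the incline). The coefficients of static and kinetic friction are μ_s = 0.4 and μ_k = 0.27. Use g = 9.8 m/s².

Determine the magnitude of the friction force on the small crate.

The horizontal push has a component P sin θ into the surface, so N = m g cos θ + P sin θ = 113.6 + 10.11 = 123.7 N.
Parallel to the incline: P cos θ − m g sin θ = 25.03 − 45.89 = -20.86 N; the friction needed to balance this is 20.86 N acting up the slope.
The limit of static friction is μ_s N = 49.48 N.
|f_req| = 20.86 ≤ 49.48 N → the small crate is in equilibrium; friction equals the required value.

f ≈ 20.9 N (up the incline)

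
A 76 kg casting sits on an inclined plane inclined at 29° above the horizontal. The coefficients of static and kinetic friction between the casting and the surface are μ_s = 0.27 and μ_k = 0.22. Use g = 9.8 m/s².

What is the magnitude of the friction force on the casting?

f ≈ 143 N (up the incline)

The normal reaction is N = m g cos θ = 651.4 N.
Along the slope the weight component is m g sin θ = 361.1 N; friction must supply exactly this, acting up-slope.
Maximum static friction available: μ_s N = 0.27 × 651.4 = 175.9 N.
Since |361.1| > 175.9 N, static friction cannot hold it; the casting slides down the incline and kinetic friction applies: f = μ_k N = 0.22 × 651.4 = 143 N.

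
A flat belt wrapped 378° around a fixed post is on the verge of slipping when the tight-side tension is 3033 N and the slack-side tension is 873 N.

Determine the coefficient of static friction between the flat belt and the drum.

T₂/T₁ = e^{μβ} → μ = ln(T₂/T₁)/β.
β = 378° = 6.597 rad.
μ = ln(3033/873)/6.597 = ln(3.474)/6.597 = 0.189.

μ ≈ 0.189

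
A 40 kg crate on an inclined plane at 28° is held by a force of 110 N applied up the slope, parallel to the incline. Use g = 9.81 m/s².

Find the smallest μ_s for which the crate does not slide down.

μ_s,min ≈ 0.214

N = m g cos θ = 346.5 N.
Friction must make up the shortfall along the incline: f = m g sin θ − P = 184.2 − 110 = 74.22 N.
At the threshold f = μ_s N, so μ_s,min = 74.22/346.5 = 0.214.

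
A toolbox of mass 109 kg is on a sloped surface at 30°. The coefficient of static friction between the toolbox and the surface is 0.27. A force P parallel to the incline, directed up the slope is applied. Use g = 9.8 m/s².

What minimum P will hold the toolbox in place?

P_min ≈ 284 N

The toolbox tends to slide down (tan θ > μ_s), so at the point of impending slip friction acts up-slope at its limit: f = μ_s N.
P is parallel to the surface, so N = m g cos θ = 925 N.
Along the incline: P + μ_s N = m g sin θ, so P = 534 − 0.27×925 = 284 N.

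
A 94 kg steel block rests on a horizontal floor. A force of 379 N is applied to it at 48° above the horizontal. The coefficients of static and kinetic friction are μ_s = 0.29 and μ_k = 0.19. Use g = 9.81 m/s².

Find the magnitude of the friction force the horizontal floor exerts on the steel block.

f ≈ 122 N

The vertical component of P reduces the normal force: N = m g − P sin α = 922.1 − 281.7 = 640.5 N.
Horizontally, friction must balance P cos α = 253.6 N.
μ_s N = 0.29 × 640.5 = 185.7 N.
253.6 > 185.7 N → the steel block slides; f = μ_k N = 0.19×640.5 = 122 N.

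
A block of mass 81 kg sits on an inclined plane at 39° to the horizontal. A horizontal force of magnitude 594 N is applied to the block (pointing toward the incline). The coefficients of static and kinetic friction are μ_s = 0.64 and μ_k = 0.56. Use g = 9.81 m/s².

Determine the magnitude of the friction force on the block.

f ≈ 38.4 N (up the incline)

Normal direction: N = m g cos θ + P sin θ = 991.3 N.
Parallel to the incline: P cos θ − m g sin θ = 461.6 − 500.1 = -38.44 N; the friction needed to balance this is 38.44 N acting up the slope.
Maximum static friction: μ_s N = 0.64 × 991.3 = 634.5 N.
Since 38.44 N is within the 634.5 N limit, the block stays put and friction is exactly 38.4 N.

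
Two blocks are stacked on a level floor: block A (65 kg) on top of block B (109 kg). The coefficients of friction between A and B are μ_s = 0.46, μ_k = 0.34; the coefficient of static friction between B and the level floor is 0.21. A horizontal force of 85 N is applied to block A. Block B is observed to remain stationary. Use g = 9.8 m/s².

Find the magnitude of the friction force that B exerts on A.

The normal force B exerts on A is simply A's weight, N₁ = 637 N.
So the A–B interface can sustain at most μ_s N₁ = 293 N of static friction.
P = 85 N is within that limit, so A and B move together (both at rest); the A–B friction is simply f₁ = P = 85 N.
B experiences an equal 85 N forward from A (third law). B is in equilibrium, so the floor supplies f₂ = 85 N of static friction (limit μ_s(m_A+m_B)g = 358.1 N, not exceeded).

f ≈ 85 N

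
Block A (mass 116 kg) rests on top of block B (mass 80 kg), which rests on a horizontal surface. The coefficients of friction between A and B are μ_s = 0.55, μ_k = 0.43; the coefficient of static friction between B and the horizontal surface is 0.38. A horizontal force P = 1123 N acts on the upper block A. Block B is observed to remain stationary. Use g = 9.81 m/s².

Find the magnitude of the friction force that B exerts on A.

f ≈ 489 N

Between the blocks, N₁ = m_A g = 1138 N.
Maximum static friction on A from B: μ_s N₁ = 0.55×1138 = 625.9 N.
Since P = 1123 N > 625.9 N, A slides on B; the A–B friction is kinetic: f₁ = μ_k N₁ = 0.43×1138 = 489 N.
By Newton's third law B feels 489 N forward from A. With B stationary, the floor's static friction on B balances it: f₂ = 489 N (well within μ_s(m_A+m_B)g = 730.6 N).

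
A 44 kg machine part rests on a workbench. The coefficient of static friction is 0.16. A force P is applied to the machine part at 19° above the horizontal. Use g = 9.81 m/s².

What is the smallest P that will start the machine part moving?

N = m g − P sin α (the pull lifts the machine part).
At impending slip, P cos α = μ_s N = μ_s (m g − P sin α).
Solving: P (cos α + μ_s sin α) = μ_s m g → P = 0.16×432/(cos 19° + 0.16 sin 19°) = 69.1/0.9976 = 69.2 N.

P ≈ 69.2 N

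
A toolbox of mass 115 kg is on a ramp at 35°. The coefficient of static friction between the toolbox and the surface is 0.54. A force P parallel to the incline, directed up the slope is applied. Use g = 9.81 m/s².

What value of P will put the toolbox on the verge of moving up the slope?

P ≈ 1150 N

At impending motion up the slope, friction acts down-slope at its limit: f = μ_s N.
P is parallel to the surface, so N = m g cos θ = 924 N.
Along the incline: P = m g sin θ + μ_s N = 647 + 0.54×924 = 1150 N.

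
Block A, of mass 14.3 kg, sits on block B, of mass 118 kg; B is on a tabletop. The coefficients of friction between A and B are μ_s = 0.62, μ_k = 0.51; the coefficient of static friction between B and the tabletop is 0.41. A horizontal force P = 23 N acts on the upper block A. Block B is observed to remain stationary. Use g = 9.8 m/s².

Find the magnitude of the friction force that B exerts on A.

f ≈ 23 N

The normal force B exerts on A is simply A's weight, N₁ = 140.1 N.
Maximum static friction on A from B: μ_s N₁ = 0.62×140.1 = 86.89 N.
Since P = 23 N ≤ 86.89 N, A does not slip on B; friction on A equals P = 23 N.
B experiences an equal 23 N forward from A (third law). B is in equilibrium, so the floor supplies f₂ = 23 N of static friction (limit μ_s(m_A+m_B)g = 531.6 N, not exceeded).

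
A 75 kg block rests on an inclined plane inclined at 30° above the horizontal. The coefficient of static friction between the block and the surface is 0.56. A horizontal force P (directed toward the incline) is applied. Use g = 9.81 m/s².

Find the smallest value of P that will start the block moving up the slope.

At impending motion up the slope, friction acts down-slope at its limit: f = μ_s N.
Perpendicular to the incline: N = m g cos θ + P sin θ.
Along the incline: P cos θ = m g sin θ + μ_s N = m g sin θ + μ_s (m g cos θ + P sin θ).
Solving, P (cos θ − μ_s sin θ) = m g (sin θ + μ_s cos θ), so P = 75×9.81×(sin 30° + 0.56 cos 30°)/(cos 30° − 0.56 sin 30°) = 736×0.985/0.586 = 1240 N.

P ≈ 1240 N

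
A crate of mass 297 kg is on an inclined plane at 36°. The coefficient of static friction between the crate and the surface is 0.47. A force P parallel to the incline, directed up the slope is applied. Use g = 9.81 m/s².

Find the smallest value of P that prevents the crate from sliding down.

The crate tends to slide down (tan θ > μ_s), so at the point of impending slip friction acts up-slope at its limit: f = μ_s N.
P is parallel to the surface, so N = m g cos θ = 2360 N.
Along the incline: P + μ_s N = m g sin θ, so P = 1710 − 0.47×2360 = 605 N.

P_min ≈ 605 N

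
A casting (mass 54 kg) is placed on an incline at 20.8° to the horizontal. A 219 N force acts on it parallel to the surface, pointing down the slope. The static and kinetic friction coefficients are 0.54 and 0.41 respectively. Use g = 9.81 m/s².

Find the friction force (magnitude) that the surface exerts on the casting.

Normal force: N = m g cos θ = 54 × 9.81 × cos 20.8° = 495.2 N.
The friction needed for equilibrium is m g sin θ + P = 188.1 + 219 = 407.1 N, measured positive up-slope.
Static friction can supply at most μ_s N = 267.4 N.
|407.1| exceeds 267.4 N, so the casting slips down-slope; friction is kinetic, f = μ_k N = 0.41×495.2 = 203 N.

f ≈ 203 N (up the incline)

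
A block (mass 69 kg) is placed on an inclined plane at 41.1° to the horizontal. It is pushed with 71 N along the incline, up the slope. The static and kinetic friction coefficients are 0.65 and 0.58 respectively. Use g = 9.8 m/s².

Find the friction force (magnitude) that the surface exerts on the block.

f ≈ 296 N (up the incline)

Normal force: N = m g cos θ = 69 × 9.8 × cos 41.1° = 509.6 N.
Parallel to the incline, ΣF = 0 gives f = m g sin θ − P = 444.5 − 71 = 373.5 N (up-slope positive).
Maximum static friction available: μ_s N = 0.65 × 509.6 = 331.2 N.
Since |373.5| > 331.2 N, static friction cannot hold it; the block slides down the incline and kinetic friction applies: f = μ_k N = 0.58 × 509.6 = 296 N.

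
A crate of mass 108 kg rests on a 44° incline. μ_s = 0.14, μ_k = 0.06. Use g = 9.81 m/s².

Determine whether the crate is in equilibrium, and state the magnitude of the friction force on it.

N = m g cos θ = 762 N.
Down-slope weight component: m g sin θ = 736 N.
μ_s N = 107 N.
736 > 107 N, so it slides; kinetic friction f = μ_k N = 0.06×762 = 45.7 N.

f ≈ 45.7 N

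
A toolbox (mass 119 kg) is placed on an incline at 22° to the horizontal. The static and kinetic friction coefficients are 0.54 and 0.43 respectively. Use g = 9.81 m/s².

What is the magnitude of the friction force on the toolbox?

The normal reaction is N = m g cos θ = 1082 N.
For equilibrium along the incline, friction must balance the weight component: f = m g sin θ = 437.3 N up the slope.
The static-friction ceiling is μ_s N = 0.54 × 1082 = 584.5 N.
Since |437.3| ≤ 584.5 N, the toolbox remains in static equilibrium and friction takes exactly the required value.

f ≈ 437 N (up the incline)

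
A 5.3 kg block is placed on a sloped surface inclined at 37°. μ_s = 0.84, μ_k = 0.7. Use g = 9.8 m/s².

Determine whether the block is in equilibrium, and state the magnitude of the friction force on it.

f ≈ 31.3 N

N = m g cos θ = 41.5 N.
Down-slope weight component: m g sin θ = 31.3 N.
μ_s N = 34.8 N.
31.3 ≤ 34.8 N, so it stays put; friction = 31.3 N.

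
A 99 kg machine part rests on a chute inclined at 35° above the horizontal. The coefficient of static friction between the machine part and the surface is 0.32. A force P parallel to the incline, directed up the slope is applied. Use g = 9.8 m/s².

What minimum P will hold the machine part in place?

The machine part tends to slide down (tan θ > μ_s), so at the point of impending slip friction acts up-slope at its limit: f = μ_s N.
P is parallel to the surface, so N = m g cos θ = 795 N.
Along the incline: P + μ_s N = m g sin θ, so P = 556 − 0.32×795 = 302 N.

P_min ≈ 302 N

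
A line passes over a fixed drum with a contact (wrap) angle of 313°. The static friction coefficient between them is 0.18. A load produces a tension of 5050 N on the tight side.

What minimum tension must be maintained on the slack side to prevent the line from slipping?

Capstan equation at impending slip: T_tight/T_slack = e^{μβ}.
β = 313° = 5.463 rad; e^{μβ} = e^{0.18×5.463} = 2.673.
T_slack = T_tight / e^{μβ} = 5050 / 2.673 = 1890 N.

T_min ≈ 1890 N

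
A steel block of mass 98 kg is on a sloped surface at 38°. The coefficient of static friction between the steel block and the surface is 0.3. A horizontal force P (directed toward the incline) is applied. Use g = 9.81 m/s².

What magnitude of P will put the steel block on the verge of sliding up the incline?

P ≈ 1360 N

At impending motion up the slope, friction acts down-slope at its limit: f = μ_s N.
Perpendicular to the incline: N = m g cos θ + P sin θ.
Along the incline: P cos θ = m g sin θ + μ_s N = m g sin θ + μ_s (m g cos θ + P sin θ).
Solving, P (cos θ − μ_s sin θ) = m g (sin θ + μ_s cos θ), so P = 98×9.81×(sin 38° + 0.3 cos 38°)/(cos 38° − 0.3 sin 38°) = 961×0.8521/0.6033 = 1360 N.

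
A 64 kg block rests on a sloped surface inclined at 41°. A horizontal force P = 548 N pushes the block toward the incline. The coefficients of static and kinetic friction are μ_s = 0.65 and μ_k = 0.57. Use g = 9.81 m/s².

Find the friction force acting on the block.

Normal direction: N = m g cos θ + P sin θ = 833.4 N.
Parallel to the incline: P cos θ − m g sin θ = 413.6 − 411.9 = 1.681 N; the friction needed to balance this is 1.681 N acting down the slope.
Maximum static friction: μ_s N = 0.65 × 833.4 = 541.7 N.
Since 1.681 N is within the 541.7 N limit, the block stays put and friction is exactly 1.68 N.

f ≈ 1.68 N (down the incline)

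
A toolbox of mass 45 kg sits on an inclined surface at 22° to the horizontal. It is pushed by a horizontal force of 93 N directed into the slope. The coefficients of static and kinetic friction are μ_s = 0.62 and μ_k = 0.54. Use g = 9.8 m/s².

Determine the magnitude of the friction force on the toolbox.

Resolve perpendicular to the incline: N = m g cos θ + P sin θ = 45×9.8×cos 22° + 93×sin 22° = 443.7 N.
Parallel to the incline: P cos θ − m g sin θ = 86.23 − 165.2 = -78.97 N; the friction needed to balance this is 78.97 N acting up the slope.
Maximum static friction: μ_s N = 0.62 × 443.7 = 275.1 N.
Since 78.97 N is within the 275.1 N limit, the toolbox stays put and friction is exactly 79 N.

f ≈ 79 N (up the incline)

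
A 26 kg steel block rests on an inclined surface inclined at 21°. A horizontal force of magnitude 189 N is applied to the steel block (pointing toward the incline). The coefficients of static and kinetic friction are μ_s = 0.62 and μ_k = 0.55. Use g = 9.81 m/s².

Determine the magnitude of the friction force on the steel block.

The horizontal push has a component P sin θ into the surface, so N = m g cos θ + P sin θ = 238.1 + 67.73 = 305.9 N.
Parallel to the incline: P cos θ − m g sin θ = 176.4 − 91.41 = 85.04 N; the friction needed to balance this is 85.04 N acting down the slope.
The limit of static friction is μ_s N = 189.6 N.
|f_req| = 85.04 ≤ 189.6 N → the steel block is in equilibrium; friction equals the required value.

f ≈ 85 N (down the incline)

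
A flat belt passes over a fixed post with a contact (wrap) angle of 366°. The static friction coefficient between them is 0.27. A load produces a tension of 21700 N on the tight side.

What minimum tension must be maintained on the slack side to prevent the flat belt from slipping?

T_min ≈ 3870 N

Capstan equation at impending slip: T_tight/T_slack = e^{μβ}.
β = 366° = 6.388 rad; e^{μβ} = e^{0.27×6.388} = 5.611.
T_slack = T_tight / e^{μβ} = 21700 / 5.611 = 3870 N.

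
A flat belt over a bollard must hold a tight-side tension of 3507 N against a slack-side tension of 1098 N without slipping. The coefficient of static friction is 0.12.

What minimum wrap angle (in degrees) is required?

β_min ≈ 554°

T₂/T₁ = e^{μβ} → β = ln(T₂/T₁)/μ.
β = ln(3507/1098)/0.12 = 1.161/0.12 = 9.677 rad.
In degrees: β = 9.677 × 180/π = 554°.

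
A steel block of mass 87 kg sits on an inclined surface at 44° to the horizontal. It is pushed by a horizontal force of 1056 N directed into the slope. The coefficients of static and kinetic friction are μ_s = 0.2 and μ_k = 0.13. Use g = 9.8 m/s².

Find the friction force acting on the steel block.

f ≈ 167 N (down the incline)

Normal direction: N = m g cos θ + P sin θ = 1347 N.
Along the incline, the net driving force (taking up-slope positive) is P cos θ − m g sin θ = 759.6 − 592.3 = 167.4 N, so equilibrium requires friction f = -167.4 N (down-slope).
The limit of static friction is μ_s N = 269.4 N.
Since 167.4 N is within the 269.4 N limit, the steel block stays put and friction is exactly 167 N.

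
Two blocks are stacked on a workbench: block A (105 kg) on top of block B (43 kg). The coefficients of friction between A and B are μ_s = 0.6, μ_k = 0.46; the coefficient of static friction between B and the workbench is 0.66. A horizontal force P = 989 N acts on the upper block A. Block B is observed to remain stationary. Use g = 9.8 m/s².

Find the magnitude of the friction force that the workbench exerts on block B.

Normal force at the A–B interface: N₁ = m_A g = 1029 N.
So the A–B interface can sustain at most μ_s N₁ = 617.4 N of static friction.
P = 989 N exceeds that limit, so A slips over B and the interface friction becomes kinetic: f₁ = μ_k N₁ = 0.46×1029 = 473 N.
B experiences an equal 473 N forward from A (third law). B is in equilibrium, so the floor supplies f₂ = 473 N of static friction (limit μ_s(m_A+m_B)g = 957.3 N, not exceeded).

f ≈ 473 N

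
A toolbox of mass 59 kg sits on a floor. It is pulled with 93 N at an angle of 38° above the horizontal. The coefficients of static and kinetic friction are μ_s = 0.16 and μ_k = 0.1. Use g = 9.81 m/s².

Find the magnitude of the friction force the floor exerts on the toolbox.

Vertical equilibrium gives N = m g − P sin α = 521.5 N.
The horizontal driving force is P cos α = 73.29 N, so equilibrium needs friction f = 73.29 N.
μ_s N = 0.16 × 521.5 = 83.45 N.
73.29 ≤ 83.45 N → static; friction equals the required 73.3 N.

f ≈ 73.3 N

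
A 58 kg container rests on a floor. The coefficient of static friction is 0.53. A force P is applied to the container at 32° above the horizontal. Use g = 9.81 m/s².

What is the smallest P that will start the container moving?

P ≈ 267 N

N = m g − P sin α (the pull lifts the container).
At impending slip, P cos α = μ_s N = μ_s (m g − P sin α).
Solving: P (cos α + μ_s sin α) = μ_s m g → P = 0.53×569/(cos 32° + 0.53 sin 32°) = 302/1.129 = 267 N.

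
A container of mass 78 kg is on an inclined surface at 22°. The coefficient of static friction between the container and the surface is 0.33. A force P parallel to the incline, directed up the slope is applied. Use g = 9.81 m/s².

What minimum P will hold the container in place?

P_min ≈ 52.5 N

The container tends to slide down (tan θ > μ_s), so at the point of impending slip friction acts up-slope at its limit: f = μ_s N.
P is parallel to the surface, so N = m g cos θ = 709 N.
Along the incline: P + μ_s N = m g sin θ, so P = 287 − 0.33×709 = 52.5 N.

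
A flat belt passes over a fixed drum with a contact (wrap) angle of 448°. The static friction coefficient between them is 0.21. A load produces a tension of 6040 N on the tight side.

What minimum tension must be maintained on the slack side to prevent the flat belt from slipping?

Capstan equation at impending slip: T_tight/T_slack = e^{μβ}.
β = 448° = 7.819 rad; e^{μβ} = e^{0.21×7.819} = 5.166.
T_slack = T_tight / e^{μβ} = 6040 / 5.166 = 1170 N.

T_min ≈ 1170 N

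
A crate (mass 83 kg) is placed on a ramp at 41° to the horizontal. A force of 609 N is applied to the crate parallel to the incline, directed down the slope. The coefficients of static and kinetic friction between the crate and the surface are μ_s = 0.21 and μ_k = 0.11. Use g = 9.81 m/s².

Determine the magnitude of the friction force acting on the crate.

f ≈ 67.6 N (up the incline)

The normal reaction is N = m g cos θ = 614.5 N.
For equilibrium along the incline the friction force must supply f = m g sin θ + P = 534.2 + 609 = 1143 N (positive meaning up-slope).
Static friction can supply at most μ_s N = 129 N.
|1143| exceeds 129 N, so the crate slips down-slope; friction is kinetic, f = μ_k N = 0.11×614.5 = 67.6 N.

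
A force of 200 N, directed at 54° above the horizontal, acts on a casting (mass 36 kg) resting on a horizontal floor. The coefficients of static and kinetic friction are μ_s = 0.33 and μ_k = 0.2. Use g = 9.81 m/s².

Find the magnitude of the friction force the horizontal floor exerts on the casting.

f ≈ 38.3 N

N = m g − P sin α = 353.2 − 200×sin 54° = 191.4 N.
The horizontal driving force is P cos α = 117.6 N, so equilibrium needs friction f = 117.6 N.
The static-friction limit is μ_s N = 63.15 N.
The required friction exceeds μ_s N, so the casting moves and f = μ_k N = 38.3 N.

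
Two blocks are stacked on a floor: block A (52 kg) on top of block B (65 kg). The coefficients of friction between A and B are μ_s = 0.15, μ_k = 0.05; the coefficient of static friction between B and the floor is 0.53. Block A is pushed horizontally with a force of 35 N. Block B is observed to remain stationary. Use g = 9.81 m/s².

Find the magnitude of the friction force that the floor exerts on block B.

f ≈ 35 N

Normal force at the A–B interface: N₁ = m_A g = 510.1 N.
So the A–B interface can sustain at most μ_s N₁ = 76.52 N of static friction.
P = 35 N is within that limit, so A and B move together (both at rest); the A–B friction is simply f₁ = P = 35 N.
B experiences an equal 35 N forward from A (third law). B is in equilibrium, so the floor supplies f₂ = 35 N of static friction (limit μ_s(m_A+m_B)g = 608.3 N, not exceeded).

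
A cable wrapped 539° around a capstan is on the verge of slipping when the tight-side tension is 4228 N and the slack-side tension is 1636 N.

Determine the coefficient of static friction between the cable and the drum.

μ ≈ 0.101

T₂/T₁ = e^{μβ} → μ = ln(T₂/T₁)/β.
β = 539° = 9.407 rad.
μ = ln(4228/1636)/9.407 = ln(2.584)/9.407 = 0.101.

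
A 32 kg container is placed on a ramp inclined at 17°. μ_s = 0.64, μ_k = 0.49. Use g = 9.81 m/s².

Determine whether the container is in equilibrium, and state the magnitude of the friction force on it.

f ≈ 91.8 N

N = m g cos θ = 300 N.
Down-slope weight component: m g sin θ = 91.8 N.
μ_s N = 192 N.
91.8 ≤ 192 N, so it stays put; friction = 91.8 N.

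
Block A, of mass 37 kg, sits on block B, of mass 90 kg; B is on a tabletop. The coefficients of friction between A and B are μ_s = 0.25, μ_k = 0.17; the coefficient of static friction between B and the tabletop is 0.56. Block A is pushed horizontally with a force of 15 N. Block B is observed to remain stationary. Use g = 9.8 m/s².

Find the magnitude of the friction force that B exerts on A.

f ≈ 15 N

Normal force at the A–B interface: N₁ = m_A g = 362.6 N.
So the A–B interface can sustain at most μ_s N₁ = 90.65 N of static friction.
Since P = 15 N ≤ 90.65 N, A does not slip on B; friction on A equals P = 15 N.
By Newton's third law B feels 15 N forward from A. With B stationary, the floor's static friction on B balances it: f₂ = 15 N (well within μ_s(m_A+m_B)g = 697 N).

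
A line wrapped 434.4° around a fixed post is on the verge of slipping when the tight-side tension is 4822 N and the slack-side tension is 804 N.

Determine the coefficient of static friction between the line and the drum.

T₂/T₁ = e^{μβ} → μ = ln(T₂/T₁)/β.
β = 434.4° = 7.582 rad.
μ = ln(4822/804)/7.582 = ln(5.998)/7.582 = 0.236.

μ ≈ 0.236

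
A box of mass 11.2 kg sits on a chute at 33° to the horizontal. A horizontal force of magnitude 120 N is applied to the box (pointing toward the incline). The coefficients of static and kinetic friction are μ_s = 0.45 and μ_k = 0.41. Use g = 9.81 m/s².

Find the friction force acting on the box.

Resolve perpendicular to the incline: N = m g cos θ + P sin θ = 11.2×9.81×cos 33° + 120×sin 33° = 157.5 N.
Parallel to the incline: P cos θ − m g sin θ = 100.6 − 59.84 = 40.8 N; the friction needed to balance this is 40.8 N acting down the slope.
Maximum static friction: μ_s N = 0.45 × 157.5 = 70.88 N.
Since 40.8 N is within the 70.88 N limit, the box stays put and friction is exactly 40.8 N.

f ≈ 40.8 N (down the incline)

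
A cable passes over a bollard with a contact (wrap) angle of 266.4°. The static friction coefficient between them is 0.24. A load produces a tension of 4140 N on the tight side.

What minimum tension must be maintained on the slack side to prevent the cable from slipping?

Capstan equation at impending slip: T_tight/T_slack = e^{μβ}.
β = 266.4° = 4.65 rad; e^{μβ} = e^{0.24×4.65} = 3.052.
T_slack = T_tight / e^{μβ} = 4140 / 3.052 = 1360 N.

T_min ≈ 1360 N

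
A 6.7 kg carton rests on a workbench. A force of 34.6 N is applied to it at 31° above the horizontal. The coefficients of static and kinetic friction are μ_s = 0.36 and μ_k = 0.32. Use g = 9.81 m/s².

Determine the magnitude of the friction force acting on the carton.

f ≈ 15.3 N

Vertical equilibrium gives N = m g − P sin α = 47.91 N.
The horizontal driving force is P cos α = 29.66 N, so equilibrium needs friction f = 29.66 N.
μ_s N = 0.36 × 47.91 = 17.25 N.
29.66 > 17.25 N → the carton slides; f = μ_k N = 0.32×47.91 = 15.3 N.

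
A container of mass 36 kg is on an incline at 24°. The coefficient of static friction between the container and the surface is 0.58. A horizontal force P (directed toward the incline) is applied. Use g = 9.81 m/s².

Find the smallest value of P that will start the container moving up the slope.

P ≈ 488 N

At impending motion up the slope, friction acts down-slope at its limit: f = μ_s N.
Perpendicular to the incline: N = m g cos θ + P sin θ.
Along the incline: P cos θ = m g sin θ + μ_s N = m g sin θ + μ_s (m g cos θ + P sin θ).
Solving, P (cos θ − μ_s sin θ) = m g (sin θ + μ_s cos θ), so P = 36×9.81×(sin 24° + 0.58 cos 24°)/(cos 24° − 0.58 sin 24°) = 353×0.9366/0.6776 = 488 N.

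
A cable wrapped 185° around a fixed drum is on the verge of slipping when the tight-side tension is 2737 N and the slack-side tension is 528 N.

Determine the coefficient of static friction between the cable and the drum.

μ ≈ 0.51

T₂/T₁ = e^{μβ} → μ = ln(T₂/T₁)/β.
β = 185° = 3.229 rad.
μ = ln(2737/528)/3.229 = ln(5.184)/3.229 = 0.51.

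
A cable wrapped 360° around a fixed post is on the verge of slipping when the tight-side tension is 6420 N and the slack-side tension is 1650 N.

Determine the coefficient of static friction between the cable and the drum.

T₂/T₁ = e^{μβ} → μ = ln(T₂/T₁)/β.
β = 360° = 6.283 rad.
μ = ln(6420/1650)/6.283 = ln(3.891)/6.283 = 0.216.

μ ≈ 0.216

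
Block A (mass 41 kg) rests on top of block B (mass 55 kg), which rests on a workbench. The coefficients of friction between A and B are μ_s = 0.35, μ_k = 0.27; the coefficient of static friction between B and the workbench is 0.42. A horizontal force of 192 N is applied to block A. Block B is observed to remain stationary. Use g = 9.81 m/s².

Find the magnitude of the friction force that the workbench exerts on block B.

f ≈ 109 N

Between the blocks, N₁ = m_A g = 402.2 N.
Maximum static friction on A from B: μ_s N₁ = 0.35×402.2 = 140.8 N.
P = 192 N exceeds that limit, so A slips over B and the interface friction becomes kinetic: f₁ = μ_k N₁ = 0.27×402.2 = 109 N.
B experiences an equal 109 N forward from A (third law). B is in equilibrium, so the floor supplies f₂ = 109 N of static friction (limit μ_s(m_A+m_B)g = 395.5 N, not exceeded).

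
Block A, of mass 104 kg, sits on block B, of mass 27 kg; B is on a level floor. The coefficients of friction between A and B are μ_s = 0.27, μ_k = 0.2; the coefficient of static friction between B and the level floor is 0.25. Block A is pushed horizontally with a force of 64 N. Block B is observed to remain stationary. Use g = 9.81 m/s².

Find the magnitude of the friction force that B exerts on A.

f ≈ 64 N

Normal force at the A–B interface: N₁ = m_A g = 1020 N.
Maximum static friction on A from B: μ_s N₁ = 0.27×1020 = 275.5 N.
P = 64 N is within that limit, so A and B move together (both at rest); the A–B friction is simply f₁ = P = 64 N.
B experiences an equal 64 N forward from A (third law). B is in equilibrium, so the floor supplies f₂ = 64 N of static friction (limit μ_s(m_A+m_B)g = 321.3 N, not exceeded).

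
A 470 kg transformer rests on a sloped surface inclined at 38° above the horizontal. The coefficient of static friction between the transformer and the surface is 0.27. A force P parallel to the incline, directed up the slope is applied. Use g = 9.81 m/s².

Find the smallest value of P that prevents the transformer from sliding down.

The transformer tends to slide down (tan θ > μ_s), so at the point of impending slip friction acts up-slope at its limit: f = μ_s N.
P is parallel to the surface, so N = m g cos θ = 3630 N.
Along the incline: P + μ_s N = m g sin θ, so P = 2840 − 0.27×3630 = 1860 N.

P_min ≈ 1860 N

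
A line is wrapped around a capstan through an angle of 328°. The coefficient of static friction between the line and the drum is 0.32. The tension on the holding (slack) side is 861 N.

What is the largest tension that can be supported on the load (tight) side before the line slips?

At impending slip the capstan equation gives T₂/T₁ = e^{μβ} with β in radians.
β = 328° × π/180 = 5.725 rad.
e^{μβ} = e^{0.32×5.725} = 6.246.
T₂ = T₁ · e^{μβ} = 861 × 6.246 = 5380 N.

T_max ≈ 5380 N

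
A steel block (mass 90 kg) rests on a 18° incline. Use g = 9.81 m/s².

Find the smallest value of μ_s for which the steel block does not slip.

μ_s,min ≈ 0.325

At the slip threshold m g sin θ = μ_s m g cos θ, so μ_s,min = tan θ.
μ_s,min = tan 18° = 0.325.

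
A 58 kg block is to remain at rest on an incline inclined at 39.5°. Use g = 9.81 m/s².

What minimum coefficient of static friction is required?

μ_s,min ≈ 0.824

At the slip threshold m g sin θ = μ_s m g cos θ, so μ_s,min = tan θ.
μ_s,min = tan 39.5° = 0.824.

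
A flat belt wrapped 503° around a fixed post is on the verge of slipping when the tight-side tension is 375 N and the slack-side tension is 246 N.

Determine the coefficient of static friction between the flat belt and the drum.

T₂/T₁ = e^{μβ} → μ = ln(T₂/T₁)/β.
β = 503° = 8.779 rad.
μ = ln(375/246)/8.779 = ln(1.524)/8.779 = 0.048.

μ ≈ 0.048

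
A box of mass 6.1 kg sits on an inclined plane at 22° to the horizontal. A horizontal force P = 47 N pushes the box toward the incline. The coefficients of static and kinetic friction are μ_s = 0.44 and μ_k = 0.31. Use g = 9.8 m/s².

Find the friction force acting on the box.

f ≈ 21.2 N (down the incline)

The horizontal push has a component P sin θ into the surface, so N = m g cos θ + P sin θ = 55.43 + 17.61 = 73.03 N.
Along the incline, the net driving force (taking up-slope positive) is P cos θ − m g sin θ = 43.58 − 22.39 = 21.18 N, so equilibrium requires friction f = -21.18 N (down-slope).
Maximum static friction: μ_s N = 0.44 × 73.03 = 32.13 N.
|f_req| = 21.18 ≤ 32.13 N → the box is in equilibrium; friction equals the required value.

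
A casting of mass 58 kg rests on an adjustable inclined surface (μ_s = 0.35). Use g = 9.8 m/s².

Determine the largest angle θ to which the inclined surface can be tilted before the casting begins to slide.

θ_max ≈ 19.3°

At the slip threshold, m g sin θ = μ_s · m g cos θ, so tan θ = μ_s.
θ_max = arctan(0.35) = 19.3°.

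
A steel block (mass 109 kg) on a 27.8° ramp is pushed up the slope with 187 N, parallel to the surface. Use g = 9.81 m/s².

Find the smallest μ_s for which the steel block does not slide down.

μ_s,min ≈ 0.33

N = m g cos θ = 945.9 N.
Friction must make up the shortfall along the incline: f = m g sin θ − P = 498.7 − 187 = 311.7 N.
At the threshold f = μ_s N, so μ_s,min = 311.7/945.9 = 0.33.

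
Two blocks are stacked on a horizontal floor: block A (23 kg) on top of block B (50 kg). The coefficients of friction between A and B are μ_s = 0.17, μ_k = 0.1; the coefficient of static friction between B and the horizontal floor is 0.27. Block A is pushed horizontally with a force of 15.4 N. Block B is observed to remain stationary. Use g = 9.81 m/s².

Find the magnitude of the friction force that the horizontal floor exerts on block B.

The normal force B exerts on A is simply A's weight, N₁ = 225.6 N.
Maximum static friction on A from B: μ_s N₁ = 0.17×225.6 = 38.36 N.
Since P = 15.4 N ≤ 38.36 N, A does not slip on B; friction on A equals P = 15.4 N.
B experiences an equal 15.4 N forward from A (third law). B is in equilibrium, so the floor supplies f₂ = 15.4 N of static friction (limit μ_s(m_A+m_B)g = 193.4 N, not exceeded).

f ≈ 15.4 N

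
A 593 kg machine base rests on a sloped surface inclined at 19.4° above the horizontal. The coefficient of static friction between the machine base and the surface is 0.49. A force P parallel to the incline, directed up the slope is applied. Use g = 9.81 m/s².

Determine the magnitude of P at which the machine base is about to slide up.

P ≈ 4620 N

At impending motion up the slope, friction acts down-slope at its limit: f = μ_s N.
P is parallel to the surface, so N = m g cos θ = 5490 N.
Along the incline: P = m g sin θ + μ_s N = 1930 + 0.49×5490 = 4620 N.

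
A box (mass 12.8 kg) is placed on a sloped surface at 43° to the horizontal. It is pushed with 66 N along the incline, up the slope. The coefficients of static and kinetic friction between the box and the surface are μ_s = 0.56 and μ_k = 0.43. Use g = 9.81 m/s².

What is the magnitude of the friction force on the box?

f ≈ 19.6 N (up the incline)

Normal force: N = m g cos θ = 12.8 × 9.81 × cos 43° = 91.83 N.
The friction needed for equilibrium is m g sin θ − P = 85.64 − 66 = 19.64 N, measured positive up-slope.
Static friction can supply at most μ_s N = 51.43 N.
Since |19.64| ≤ 51.43 N, the box remains in static equilibrium and friction takes exactly the required value.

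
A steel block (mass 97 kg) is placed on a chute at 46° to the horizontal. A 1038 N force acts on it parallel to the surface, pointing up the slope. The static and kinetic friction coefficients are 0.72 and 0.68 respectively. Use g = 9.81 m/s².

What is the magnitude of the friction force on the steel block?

Normal force: N = m g cos θ = 97 × 9.81 × cos 46° = 661 N.
The friction needed for equilibrium is m g sin θ − P = 684.5 − 1038 = -353.5 N, measured positive up-slope.
The static-friction ceiling is μ_s N = 0.72 × 661 = 475.9 N.
Since |-353.5| ≤ 475.9 N, static friction is sufficient; f equals the required value, not μ_s N.

f ≈ 353 N (down the incline)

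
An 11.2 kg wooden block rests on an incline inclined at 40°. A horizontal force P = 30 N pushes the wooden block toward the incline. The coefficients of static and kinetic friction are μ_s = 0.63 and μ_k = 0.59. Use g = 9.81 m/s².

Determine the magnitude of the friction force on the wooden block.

The horizontal push has a component P sin θ into the surface, so N = m g cos θ + P sin θ = 84.17 + 19.28 = 103.5 N.
Parallel to the incline: P cos θ − m g sin θ = 22.98 − 70.62 = -47.64 N; the friction needed to balance this is 47.64 N acting up the slope.
Maximum static friction: μ_s N = 0.63 × 103.5 = 65.17 N.
|f_req| = 47.64 ≤ 65.17 N → the wooden block is in equilibrium; friction equals the required value.

f ≈ 47.6 N (up the incline)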